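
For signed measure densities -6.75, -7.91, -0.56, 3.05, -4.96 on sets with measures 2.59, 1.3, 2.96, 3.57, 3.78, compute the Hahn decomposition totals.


Step 1: Compute signed measure on each set:
  Set 1: -6.75 * 2.59 = -17.4825
  Set 2: -7.91 * 1.3 = -10.283
  Set 3: -0.56 * 2.96 = -1.6576
  Set 4: 3.05 * 3.57 = 10.8885
  Set 5: -4.96 * 3.78 = -18.7488
Step 2: Total signed measure = (-17.4825) + (-10.283) + (-1.6576) + (10.8885) + (-18.7488)
     = -37.2834
Step 3: Positive part mu+(X) = sum of positive contributions = 10.8885
Step 4: Negative part mu-(X) = |sum of negative contributions| = 48.1719


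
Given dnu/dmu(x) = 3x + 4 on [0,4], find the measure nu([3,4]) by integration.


nu(A) = integral_A (dnu/dmu) dmu = integral_3^4 (3x + 4) dx
Step 1: Antiderivative F(x) = (3/2)x^2 + 4x
Step 2: F(4) = (3/2)*4^2 + 4*4 = 24 + 16 = 40
Step 3: F(3) = (3/2)*3^2 + 4*3 = 13.5 + 12 = 25.5
Step 4: nu([3,4]) = F(4) - F(3) = 40 - 25.5 = 14.5


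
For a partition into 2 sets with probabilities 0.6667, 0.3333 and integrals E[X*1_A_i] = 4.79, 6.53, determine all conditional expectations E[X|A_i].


For each cell A_i: E[X|A_i] = E[X*1_A_i] / P(A_i)
Step 1: E[X|A_1] = 4.79 / 0.6667 = 7.184641
Step 2: E[X|A_2] = 6.53 / 0.3333 = 19.591959
Verification: E[X] = sum E[X*1_A_i] = 4.79 + 6.53 = 11.32


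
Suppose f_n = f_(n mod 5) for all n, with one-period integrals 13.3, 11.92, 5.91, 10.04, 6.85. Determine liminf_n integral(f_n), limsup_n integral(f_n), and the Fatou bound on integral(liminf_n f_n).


The sequence (integral(f_n)) is periodic with period 5, repeating the values 13.3, 11.92, 5.91, 10.04, 6.85 indefinitely.
Step 1: For a periodic sequence, every tail (a_m, a_(m+1), ...) contains all 5 period values infinitely often.
Step 2: Hence inf of every tail = min of the period values = min(13.3, 11.92, 5.91, 10.04, 6.85) = 5.91.
        liminf_n integral(f_n) = sup over m of (inf of tail from m) = 5.91.
Step 3: Similarly sup of every tail = max of the period values = 13.3.
        limsup_n integral(f_n) = 13.3.
Step 4: Fatou's lemma: integral(liminf_n f_n) <= liminf_n integral(f_n) = 5.91.
        So the integral of the pointwise liminf is at most 5.91.


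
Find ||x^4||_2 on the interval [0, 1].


Step 1: ||f||_2 = (integral_0^1 |x^4|^2 dx)^(1/2)
     = (integral_0^1 x^8 dx)^(1/2)
Step 2: integral_0^1 x^8 dx = [x^9/(9)] from 0 to 1 = 1^9/9
     = 1/9 = 0.111111
Step 3: ||f||_2 = (0.111111)^(1/2) = 0.333333


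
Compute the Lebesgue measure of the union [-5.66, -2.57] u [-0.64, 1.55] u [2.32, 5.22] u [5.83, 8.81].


For pairwise disjoint intervals, m(union) = sum of lengths.
= (-2.57 - -5.66) + (1.55 - -0.64) + (5.22 - 2.32) + (8.81 - 5.83)
= 3.09 + 2.19 + 2.9 + 2.98
= 11.16


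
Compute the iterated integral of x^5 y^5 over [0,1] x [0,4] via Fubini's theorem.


By Fubini's theorem, the double integral factors as a product of single integrals:
Step 1: integral_0^1 x^5 dx = [x^6/6] from 0 to 1
     = 1^6/6 = 0.166667
Step 2: integral_0^4 y^5 dy = [y^6/6] from 0 to 4
     = 4^6/6 = 682.666667
Step 3: Double integral = 0.166667 * 682.666667 = 113.777778


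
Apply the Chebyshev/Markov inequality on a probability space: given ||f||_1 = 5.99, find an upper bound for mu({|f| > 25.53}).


Chebyshev/Markov inequality: mu(|f| > eps) <= (||f||_p / eps)^p
Step 1: ||f||_1 / eps = 5.99 / 25.53 = 0.234626
Step 2: Raise to power p = 1:
  (0.234626)^1 = 0.234626
Step 3: Therefore mu(|f| > 25.53) <= 0.234626


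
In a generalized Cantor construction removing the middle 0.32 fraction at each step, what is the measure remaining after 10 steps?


Step 1: At each step, fraction remaining = 1 - 0.32 = 0.68
Step 2: After 10 steps, measure = (0.68)^10
Result = 0.021139


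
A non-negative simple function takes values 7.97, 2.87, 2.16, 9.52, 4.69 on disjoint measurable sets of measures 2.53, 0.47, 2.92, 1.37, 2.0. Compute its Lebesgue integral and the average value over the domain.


Step 1: Integral = sum(value_i * measure_i)
= 7.97*2.53 + 2.87*0.47 + 2.16*2.92 + 9.52*1.37 + 4.69*2.0
= 20.1641 + 1.3489 + 6.3072 + 13.0424 + 9.38
= 50.2426
Step 2: Total measure of domain = 2.53 + 0.47 + 2.92 + 1.37 + 2.0 = 9.29
Step 3: Average value = 50.2426 / 9.29 = 5.408245


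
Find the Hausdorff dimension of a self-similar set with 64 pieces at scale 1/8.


For a self-similar set with N copies scaled by 1/r:
dim_H = log(N)/log(r) = log(64)/log(8)
= 4.158883/2.079442
= 2


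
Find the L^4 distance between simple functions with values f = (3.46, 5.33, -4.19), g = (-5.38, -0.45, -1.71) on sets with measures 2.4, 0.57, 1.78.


Step 1: Compute differences f_i - g_i:
  3.46 - -5.38 = 8.84
  5.33 - -0.45 = 5.78
  -4.19 - -1.71 = -2.48
Step 2: Compute |diff|^4 * measure for each set:
  |8.84|^4 * 2.4 = 6106.734799 * 2.4 = 14656.163518
  |5.78|^4 * 0.57 = 1116.121191 * 0.57 = 636.189079
  |-2.48|^4 * 1.78 = 37.82742 * 1.78 = 67.332808
Step 3: Sum = 15359.685405
Step 4: ||f-g||_4 = (15359.685405)^(1/4) = 11.132574


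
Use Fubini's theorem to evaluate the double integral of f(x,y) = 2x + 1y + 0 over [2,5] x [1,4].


By Fubini, integrate in x first, then y.
Step 1: Fix y, integrate over x in [2,5]:
  integral(2x + 1y + 0, x=2..5)
  = 2*(5^2 - 2^2)/2 + (1y + 0)*(5 - 2)
  = 21 + (1y + 0)*3
  = 21 + 3y + 0
  = 21 + 3y
Step 2: Integrate over y in [1,4]:
  integral(21 + 3y, y=1..4)
  = 21*3 + 3*(4^2 - 1^2)/2
  = 63 + 22.5
  = 85.5


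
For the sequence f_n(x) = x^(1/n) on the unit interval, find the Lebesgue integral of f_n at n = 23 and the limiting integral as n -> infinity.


At n = 23: f_23(x) = x^(1/23).
Step 1: integral(x^(1/23), 0, 1) = [x^(1/23+1) / (1/23+1)] from 0 to 1
     = 1 / (1/23 + 1) = 1 / ((23+1)/23) = 23/(23+1)
     = 23/24 = 0.958333
Step 2: As n -> infinity, f_n(x) = x^(1/n) -> 1 for x in (0,1], and f_n is increasing in n.
By MCT, lim_n integral(f_n) = integral(lim_n f_n) = integral(1, 0, 1) = 1.
Step 3: Verify convergence: 23/24 = 0.958333 -> 1


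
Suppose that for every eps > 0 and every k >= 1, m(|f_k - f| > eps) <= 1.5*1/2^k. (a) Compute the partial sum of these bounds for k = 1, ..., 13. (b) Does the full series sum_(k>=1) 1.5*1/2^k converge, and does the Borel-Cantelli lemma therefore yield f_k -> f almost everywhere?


Step 1: List the terms 1.5*1/2^k for k = 1 to 13:
  k=1: 0.75
  k=2: 0.375
  k=3: 0.1875
  k=4: 0.09375
  k=5: 0.046875
  k=6: 0.023438
  k=7: 0.011719
  k=8: 0.005859
  k=9: 0.00293
  k=10: 0.001465
  k=11: 7.324219e-04
  k=12: 3.662109e-04
  k=13: 1.831055e-04
Step 2: Partial sum = 0.75 + 0.375 + 0.1875 + 0.09375 + 0.046875 + 0.023438 + 0.011719 + 0.005859 + 0.00293 + 0.001465 + 7.324219e-04 + 3.662109e-04 + 1.831055e-04
     = 1.499817
Step 3: The full series sum_(k>=1) 1.5*1/2^k converges (geometric series with ratio 1/2 < 1; a constant multiple of a convergent series converges).
Step 4: Fix eps > 0. Since sum_k m(|f_k - f| > eps) < infinity, the Borel-Cantelli lemma gives
        m(limsup_k {|f_k - f| > eps}) = 0, i.e. for a.e. x, |f_k(x) - f(x)| <= eps for all large k.
        Applying this with eps = 1/j for j = 1, 2, ... and intersecting the countably many full-measure sets,
        for a.e. x we get limsup_k |f_k(x) - f(x)| <= 1/j for every j, hence f_k -> f almost everywhere.
Conclusion: series converges; Borel-Cantelli yields f_k -> f a.e.


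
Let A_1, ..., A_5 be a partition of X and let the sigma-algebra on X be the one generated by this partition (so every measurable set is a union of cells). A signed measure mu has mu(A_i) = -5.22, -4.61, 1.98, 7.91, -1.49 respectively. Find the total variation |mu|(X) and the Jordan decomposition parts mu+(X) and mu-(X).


Step 1: Every measurable set is a union of atoms (the cells / points), so a Hahn decomposition is
  obtained by grouping atoms by sign: P = union of atoms with mu > 0, N = union of the remaining atoms.
  Atoms in P (indices): 3, 4;  atoms in N (indices): 1, 2, 5
  Positive values: 1.98, 7.91
  Negative values: -5.22, -4.61, -1.49
Step 2: mu+(X) = mu(P) = sum of positive atom values = 9.89
Step 3: mu-(X) = -mu(N) = sum of |negative atom values| = 11.32
Step 4: |mu|(X) = mu+(X) + mu-(X) = 9.89 + 11.32 = 21.21


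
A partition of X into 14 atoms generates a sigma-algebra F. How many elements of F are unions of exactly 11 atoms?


Each element of F is a union of some subset of the 14 atoms.
Elements that are unions of exactly 11 atoms correspond to 11-element subsets of the 14 atoms.
Count = C(14, 11) = 14! / (11! * 3!) = 364.


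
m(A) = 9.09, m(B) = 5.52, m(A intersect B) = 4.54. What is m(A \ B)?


m(A \ B) = m(A) - m(A n B)
= 9.09 - 4.54
= 4.55


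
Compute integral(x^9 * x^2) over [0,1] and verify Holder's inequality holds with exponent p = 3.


Step 1: Exact integral of f*g = integral(x^11, 0, 1) = 1/12
     = 0.083333
Step 2: Holder bound with p=3, q=1.5:
  ||f||_p = (integral x^27 dx)^(1/3) = (1/28)^(1/3) = 0.329317
  ||g||_q = (integral x^3 dx)^(1/1.5) = (1/4)^(1/1.5) = 0.39685
Step 3: Holder bound = ||f||_p * ||g||_q = 0.329317 * 0.39685 = 0.130689
Verification: 0.083333 <= 0.130689 (Holder holds)


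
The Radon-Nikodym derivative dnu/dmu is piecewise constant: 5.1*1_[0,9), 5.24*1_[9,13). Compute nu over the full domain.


Integrate each piece of the Radon-Nikodym derivative:
Step 1: integral_0^9 5.1 dx = 5.1*(9-0) = 5.1*9 = 45.9
Step 2: integral_9^13 5.24 dx = 5.24*(13-9) = 5.24*4 = 20.96
Total: 45.9 + 20.96 = 66.86


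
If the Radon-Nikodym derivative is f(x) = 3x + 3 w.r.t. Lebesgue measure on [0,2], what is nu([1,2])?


nu(A) = integral_A (dnu/dmu) dmu = integral_1^2 (3x + 3) dx
Step 1: Antiderivative F(x) = (3/2)x^2 + 3x
Step 2: F(2) = (3/2)*2^2 + 3*2 = 6 + 6 = 12
Step 3: F(1) = (3/2)*1^2 + 3*1 = 1.5 + 3 = 4.5
Step 4: nu([1,2]) = F(2) - F(1) = 12 - 4.5 = 7.5


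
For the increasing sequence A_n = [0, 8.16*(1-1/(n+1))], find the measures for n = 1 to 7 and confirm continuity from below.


By continuity of measure from below: if A_n increases to A, then m(A_n) -> m(A).
Here A = [0, 8.16], so m(A) = 8.16
Step 1: a_1 = 8.16*(1 - 1/2) = 4.08, m(A_1) = 4.08
Step 2: a_2 = 8.16*(1 - 1/3) = 5.44, m(A_2) = 5.44
Step 3: a_3 = 8.16*(1 - 1/4) = 6.12, m(A_3) = 6.12
Step 4: a_4 = 8.16*(1 - 1/5) = 6.528, m(A_4) = 6.528
Step 5: a_5 = 8.16*(1 - 1/6) = 6.8, m(A_5) = 6.8
Step 6: a_6 = 8.16*(1 - 1/7) = 6.9943, m(A_6) = 6.9943
Step 7: a_7 = 8.16*(1 - 1/8) = 7.14, m(A_7) = 7.14
Limit: m(A_n) -> m([0,8.16]) = 8.16


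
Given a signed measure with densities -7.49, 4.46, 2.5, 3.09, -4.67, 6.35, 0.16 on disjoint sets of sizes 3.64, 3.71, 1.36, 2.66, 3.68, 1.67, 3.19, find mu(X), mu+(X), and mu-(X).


Step 1: Compute signed measure on each set:
  Set 1: -7.49 * 3.64 = -27.2636
  Set 2: 4.46 * 3.71 = 16.5466
  Set 3: 2.5 * 1.36 = 3.4
  Set 4: 3.09 * 2.66 = 8.2194
  Set 5: -4.67 * 3.68 = -17.1856
  Set 6: 6.35 * 1.67 = 10.6045
  Set 7: 0.16 * 3.19 = 0.5104
Step 2: Total signed measure = (-27.2636) + (16.5466) + (3.4) + (8.2194) + (-17.1856) + (10.6045) + (0.5104)
     = -5.1683
Step 3: Positive part mu+(X) = sum of positive contributions = 39.2809
Step 4: Negative part mu-(X) = |sum of negative contributions| = 44.4492


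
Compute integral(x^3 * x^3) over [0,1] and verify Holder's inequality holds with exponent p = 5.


Step 1: Exact integral of f*g = integral(x^6, 0, 1) = 1/7
     = 0.142857
Step 2: Holder bound with p=5, q=1.25:
  ||f||_p = (integral x^15 dx)^(1/5) = (1/16)^(1/5) = 0.574349
  ||g||_q = (integral x^3.75 dx)^(1/1.25) = (1/4.75)^(1/1.25) = 0.287505
Step 3: Holder bound = ||f||_p * ||g||_q = 0.574349 * 0.287505 = 0.165128
Verification: 0.142857 <= 0.165128 (Holder holds)


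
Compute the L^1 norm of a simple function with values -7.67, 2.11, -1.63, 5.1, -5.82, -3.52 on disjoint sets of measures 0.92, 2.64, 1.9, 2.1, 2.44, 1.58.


Step 1: Compute |f_i|^1 for each value:
  |-7.67|^1 = 7.67
  |2.11|^1 = 2.11
  |-1.63|^1 = 1.63
  |5.1|^1 = 5.1
  |-5.82|^1 = 5.82
  |-3.52|^1 = 3.52
Step 2: Multiply by measures and sum:
  7.67 * 0.92 = 7.0564
  2.11 * 2.64 = 5.5704
  1.63 * 1.9 = 3.097
  5.1 * 2.1 = 10.71
  5.82 * 2.44 = 14.2008
  3.52 * 1.58 = 5.5616
Sum = 7.0564 + 5.5704 + 3.097 + 10.71 + 14.2008 + 5.5616 = 46.1962
Step 3: Take the p-th root:
||f||_1 = (46.1962)^(1/1) = 46.1962


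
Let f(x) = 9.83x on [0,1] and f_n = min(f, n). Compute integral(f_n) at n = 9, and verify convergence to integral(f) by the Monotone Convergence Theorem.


f(x) = 9.83x on [0,1]; f_n(x) = min(9.83x, n). At n = 9:
Step 1: f(x) reaches 9 at x = 9/9.83 = 0.915565
Step 2: integral(f_9) = integral(9.83x, 0, 0.915565) + integral(9, 0.915565, 1)
       = 9.83*0.915565^2/2 + 9*(1 - 0.915565)
       = 4.120041 + 0.759919
       = 4.879959
Step 3: As n -> infinity, f_n increases to f, so by MCT integral(f_n) -> integral(f) = 9.83/2 = 4.915.
Convergence: integral(f_9) = 4.879959 -> 4.915 as n -> infinity


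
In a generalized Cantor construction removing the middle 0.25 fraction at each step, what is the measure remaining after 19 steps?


Step 1: At each step, fraction remaining = 1 - 0.25 = 0.75
Step 2: After 19 steps, measure = (0.75)^19
Result = 0.004228


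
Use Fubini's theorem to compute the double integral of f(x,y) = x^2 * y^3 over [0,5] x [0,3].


By Fubini's theorem, the double integral factors as a product of single integrals:
Step 1: integral_0^5 x^2 dx = [x^3/3] from 0 to 5
     = 5^3/3 = 41.666667
Step 2: integral_0^3 y^3 dy = [y^4/4] from 0 to 3
     = 3^4/4 = 20.25
Step 3: Double integral = 41.666667 * 20.25 = 843.75


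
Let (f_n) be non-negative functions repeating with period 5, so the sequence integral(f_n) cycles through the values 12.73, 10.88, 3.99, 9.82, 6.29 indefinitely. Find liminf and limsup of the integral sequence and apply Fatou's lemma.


The sequence (integral(f_n)) is periodic with period 5, repeating the values 12.73, 10.88, 3.99, 9.82, 6.29 indefinitely.
Step 1: For a periodic sequence, every tail (a_m, a_(m+1), ...) contains all 5 period values infinitely often.
Step 2: Hence inf of every tail = min of the period values = min(12.73, 10.88, 3.99, 9.82, 6.29) = 3.99.
        liminf_n integral(f_n) = sup over m of (inf of tail from m) = 3.99.
Step 3: Similarly sup of every tail = max of the period values = 12.73.
        limsup_n integral(f_n) = 12.73.
Step 4: Fatou's lemma: integral(liminf_n f_n) <= liminf_n integral(f_n) = 3.99.
        So the integral of the pointwise liminf is at most 3.99.


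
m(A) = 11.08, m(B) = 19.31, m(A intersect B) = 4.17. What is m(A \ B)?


m(A \ B) = m(A) - m(A n B)
= 11.08 - 4.17
= 6.91


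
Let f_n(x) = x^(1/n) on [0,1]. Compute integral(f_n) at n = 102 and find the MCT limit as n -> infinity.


At n = 102: f_102(x) = x^(1/102).
Step 1: integral(x^(1/102), 0, 1) = [x^(1/102+1) / (1/102+1)] from 0 to 1
     = 1 / (1/102 + 1) = 1 / ((102+1)/102) = 102/(102+1)
     = 102/103 = 0.990291
Step 2: As n -> infinity, f_n(x) = x^(1/n) -> 1 for x in (0,1], and f_n is increasing in n.
By MCT, lim_n integral(f_n) = integral(lim_n f_n) = integral(1, 0, 1) = 1.
Step 3: Verify convergence: 102/103 = 0.990291 -> 1


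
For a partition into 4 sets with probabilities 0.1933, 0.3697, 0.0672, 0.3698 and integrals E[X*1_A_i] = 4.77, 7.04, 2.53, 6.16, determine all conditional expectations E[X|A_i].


For each cell A_i: E[X|A_i] = E[X*1_A_i] / P(A_i)
Step 1: E[X|A_1] = 4.77 / 0.1933 = 24.676668
Step 2: E[X|A_2] = 7.04 / 0.3697 = 19.042467
Step 3: E[X|A_3] = 2.53 / 0.0672 = 37.64881
Step 4: E[X|A_4] = 6.16 / 0.3698 = 16.657653
Verification: E[X] = sum E[X*1_A_i] = 4.77 + 7.04 + 2.53 + 6.16 = 20.5


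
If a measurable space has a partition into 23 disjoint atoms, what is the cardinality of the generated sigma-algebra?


Each element of the sigma-algebra is a union of some subset of the 23 atoms.
The number of such subsets is 2^23 = 8388608.


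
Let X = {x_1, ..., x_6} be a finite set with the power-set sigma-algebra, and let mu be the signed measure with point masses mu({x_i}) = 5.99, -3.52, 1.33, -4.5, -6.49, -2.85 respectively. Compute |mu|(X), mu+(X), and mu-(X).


Step 1: Every measurable set is a union of atoms (the cells / points), so a Hahn decomposition is
  obtained by grouping atoms by sign: P = union of atoms with mu > 0, N = union of the remaining atoms.
  Atoms in P (indices): 1, 3;  atoms in N (indices): 2, 4, 5, 6
  Positive values: 5.99, 1.33
  Negative values: -3.52, -4.5, -6.49, -2.85
Step 2: mu+(X) = mu(P) = sum of positive atom values = 7.32
Step 3: mu-(X) = -mu(N) = sum of |negative atom values| = 17.36
Step 4: |mu|(X) = mu+(X) + mu-(X) = 7.32 + 17.36 = 24.68


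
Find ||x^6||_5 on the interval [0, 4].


Step 1: ||f||_5 = (integral_0^4 |x^6|^5 dx)^(1/5)
     = (integral_0^4 x^30 dx)^(1/5)
Step 2: integral_0^4 x^30 dx = [x^31/(31)] from 0 to 4 = 4^31/31
     = 4611686018427387904/31 = 1.487641e+17
Step 3: ||f||_5 = (1.487641e+17)^(1/5) = 2719.566028


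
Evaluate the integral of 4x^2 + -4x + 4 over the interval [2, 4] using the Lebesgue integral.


The Lebesgue integral of a Riemann-integrable function agrees with the Riemann integral.
Antiderivative F(x) = (4/3)x^3 + (-4/2)x^2 + 4x
F(4) = (4/3)*4^3 + (-4/2)*4^2 + 4*4
     = (4/3)*64 + (-4/2)*16 + 4*4
     = 85.333333 + -32 + 16
     = 69.333333
F(2) = 10.666667
Integral = F(4) - F(2) = 69.333333 - 10.666667 = 58.666667


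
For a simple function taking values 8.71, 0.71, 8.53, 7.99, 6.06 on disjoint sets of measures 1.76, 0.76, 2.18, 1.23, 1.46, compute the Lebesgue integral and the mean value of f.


Step 1: Integral = sum(value_i * measure_i)
= 8.71*1.76 + 0.71*0.76 + 8.53*2.18 + 7.99*1.23 + 6.06*1.46
= 15.3296 + 0.5396 + 18.5954 + 9.8277 + 8.8476
= 53.1399
Step 2: Total measure of domain = 1.76 + 0.76 + 2.18 + 1.23 + 1.46 = 7.39
Step 3: Average value = 53.1399 / 7.39 = 7.190785


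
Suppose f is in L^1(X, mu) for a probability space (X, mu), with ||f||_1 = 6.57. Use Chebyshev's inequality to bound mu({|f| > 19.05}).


Chebyshev/Markov inequality: mu(|f| > eps) <= (||f||_p / eps)^p
Step 1: ||f||_1 / eps = 6.57 / 19.05 = 0.344882
Step 2: Raise to power p = 1:
  (0.344882)^1 = 0.344882
Step 3: Therefore mu(|f| > 19.05) <= 0.344882


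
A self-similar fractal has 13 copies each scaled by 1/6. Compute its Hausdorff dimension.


For a self-similar set with N copies scaled by 1/r:
dim_H = log(N)/log(r) = log(13)/log(6)
= 2.564949/1.791759
= 1.431525


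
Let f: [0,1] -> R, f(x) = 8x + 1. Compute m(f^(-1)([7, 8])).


f^(-1)([7, 8]) = {x : 7 <= 8x + 1 <= 8}
Solving: (7 - 1)/8 <= x <= (8 - 1)/8
= [0.75, 0.875]
Intersecting with [0,1]: [0.75, 0.875]
Measure = 0.875 - 0.75 = 0.125


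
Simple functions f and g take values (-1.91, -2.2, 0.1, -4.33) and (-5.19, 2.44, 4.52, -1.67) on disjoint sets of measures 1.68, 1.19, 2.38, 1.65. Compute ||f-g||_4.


Step 1: Compute differences f_i - g_i:
  -1.91 - -5.19 = 3.28
  -2.2 - 2.44 = -4.64
  0.1 - 4.52 = -4.42
  -4.33 - -1.67 = -2.66
Step 2: Compute |diff|^4 * measure for each set:
  |3.28|^4 * 1.68 = 115.743171 * 1.68 = 194.448527
  |-4.64|^4 * 1.19 = 463.523676 * 1.19 = 551.593175
  |-4.42|^4 * 2.38 = 381.670925 * 2.38 = 908.376801
  |-2.66|^4 * 1.65 = 50.064115 * 1.65 = 82.60579
Step 3: Sum = 1737.024293
Step 4: ||f-g||_4 = (1737.024293)^(1/4) = 6.455821


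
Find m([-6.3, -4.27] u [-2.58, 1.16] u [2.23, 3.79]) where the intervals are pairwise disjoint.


For pairwise disjoint intervals, m(union) = sum of lengths.
= (-4.27 - -6.3) + (1.16 - -2.58) + (3.79 - 2.23)
= 2.03 + 3.74 + 1.56
= 7.33


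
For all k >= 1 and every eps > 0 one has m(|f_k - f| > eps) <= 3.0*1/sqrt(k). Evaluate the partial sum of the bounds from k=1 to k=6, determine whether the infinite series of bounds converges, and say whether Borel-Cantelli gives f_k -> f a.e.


Step 1: List the terms 3.0*1/sqrt(k) for k = 1 to 6:
  k=1: 3
  k=2: 2.12132
  k=3: 1.732051
  k=4: 1.5
  k=5: 1.341641
  k=6: 1.224745
Step 2: Partial sum = 3 + 2.12132 + 1.732051 + 1.5 + 1.341641 + 1.224745
     = 10.919757
Step 3: The full series sum_(k>=1) 3.0*1/sqrt(k) diverges (p-series with p = 1/2 <= 1; a nonzero constant multiple of a divergent series diverges).
Step 4: The (first) Borel-Cantelli lemma requires a summable sequence of measures, so it does not apply here;
        from this bound alone no conclusion about a.e. convergence can be drawn (convergence in measure still
        gives an a.e.-convergent subsequence, but not a.e. convergence of the whole sequence).
Conclusion: series diverges; Borel-Cantelli is inconclusive about a.e. convergence of f_k.


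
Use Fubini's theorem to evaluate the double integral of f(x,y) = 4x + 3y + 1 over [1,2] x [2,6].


By Fubini, integrate in x first, then y.
Step 1: Fix y, integrate over x in [1,2]:
  integral(4x + 3y + 1, x=1..2)
  = 4*(2^2 - 1^2)/2 + (3y + 1)*(2 - 1)
  = 6 + (3y + 1)*1
  = 6 + 3y + 1
  = 7 + 3y
Step 2: Integrate over y in [2,6]:
  integral(7 + 3y, y=2..6)
  = 7*4 + 3*(6^2 - 2^2)/2
  = 28 + 48
  = 76


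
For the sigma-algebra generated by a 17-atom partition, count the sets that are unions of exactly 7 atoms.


Each element of F is a union of some subset of the 17 atoms.
Elements that are unions of exactly 7 atoms correspond to 7-element subsets of the 17 atoms.
Count = C(17, 7) = 17! / (7! * 10!) = 19448.


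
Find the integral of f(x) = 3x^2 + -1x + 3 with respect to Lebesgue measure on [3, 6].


The Lebesgue integral of a Riemann-integrable function agrees with the Riemann integral.
Antiderivative F(x) = (3/3)x^3 + (-1/2)x^2 + 3x
F(6) = (3/3)*6^3 + (-1/2)*6^2 + 3*6
     = (3/3)*216 + (-1/2)*36 + 3*6
     = 216 + -18 + 18
     = 216
F(3) = 31.5
Integral = F(6) - F(3) = 216 - 31.5 = 184.5


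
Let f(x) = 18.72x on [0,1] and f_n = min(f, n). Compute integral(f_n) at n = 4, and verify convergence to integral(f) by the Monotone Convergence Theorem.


f(x) = 18.72x on [0,1]; f_n(x) = min(18.72x, n). At n = 4:
Step 1: f(x) reaches 4 at x = 4/18.72 = 0.213675
Step 2: integral(f_4) = integral(18.72x, 0, 0.213675) + integral(4, 0.213675, 1)
       = 18.72*0.213675^2/2 + 4*(1 - 0.213675)
       = 0.42735 + 3.145299
       = 3.57265
Step 3: As n -> infinity, f_n increases to f, so by MCT integral(f_n) -> integral(f) = 18.72/2 = 9.36.
Convergence: integral(f_4) = 3.57265 -> 9.36 as n -> infinity


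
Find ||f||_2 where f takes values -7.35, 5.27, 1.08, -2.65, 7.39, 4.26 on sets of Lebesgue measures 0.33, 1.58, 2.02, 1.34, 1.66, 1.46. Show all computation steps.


Step 1: Compute |f_i|^2 for each value:
  |-7.35|^2 = 54.0225
  |5.27|^2 = 27.7729
  |1.08|^2 = 1.1664
  |-2.65|^2 = 7.0225
  |7.39|^2 = 54.6121
  |4.26|^2 = 18.1476
Step 2: Multiply by measures and sum:
  54.0225 * 0.33 = 17.827425
  27.7729 * 1.58 = 43.881182
  1.1664 * 2.02 = 2.356128
  7.0225 * 1.34 = 9.41015
  54.6121 * 1.66 = 90.656086
  18.1476 * 1.46 = 26.495496
Sum = 17.827425 + 43.881182 + 2.356128 + 9.41015 + 90.656086 + 26.495496 = 190.626467
Step 3: Take the p-th root:
||f||_2 = (190.626467)^(1/2) = 13.806754


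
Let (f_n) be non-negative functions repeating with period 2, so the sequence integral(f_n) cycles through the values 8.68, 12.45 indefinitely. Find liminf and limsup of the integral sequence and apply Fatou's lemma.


The sequence (integral(f_n)) is periodic with period 2, repeating the values 8.68, 12.45 indefinitely.
Step 1: For a periodic sequence, every tail (a_m, a_(m+1), ...) contains all 2 period values infinitely often.
Step 2: Hence inf of every tail = min of the period values = min(8.68, 12.45) = 8.68.
        liminf_n integral(f_n) = sup over m of (inf of tail from m) = 8.68.
Step 3: Similarly sup of every tail = max of the period values = 12.45.
        limsup_n integral(f_n) = 12.45.
Step 4: Fatou's lemma: integral(liminf_n f_n) <= liminf_n integral(f_n) = 8.68.
        So the integral of the pointwise liminf is at most 8.68.


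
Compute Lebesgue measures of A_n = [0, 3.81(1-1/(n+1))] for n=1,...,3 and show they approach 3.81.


By continuity of measure from below: if A_n increases to A, then m(A_n) -> m(A).
Here A = [0, 3.81], so m(A) = 3.81
Step 1: a_1 = 3.81*(1 - 1/2) = 1.905, m(A_1) = 1.905
Step 2: a_2 = 3.81*(1 - 1/3) = 2.54, m(A_2) = 2.54
Step 3: a_3 = 3.81*(1 - 1/4) = 2.8575, m(A_3) = 2.8575
Limit: m(A_n) -> m([0,3.81]) = 3.81


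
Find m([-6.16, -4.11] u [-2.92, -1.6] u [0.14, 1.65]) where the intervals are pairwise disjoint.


For pairwise disjoint intervals, m(union) = sum of lengths.
= (-4.11 - -6.16) + (-1.6 - -2.92) + (1.65 - 0.14)
= 2.05 + 1.32 + 1.51
= 4.88


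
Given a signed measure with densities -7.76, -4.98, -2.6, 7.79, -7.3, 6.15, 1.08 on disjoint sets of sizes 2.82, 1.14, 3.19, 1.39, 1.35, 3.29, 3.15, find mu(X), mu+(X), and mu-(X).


Step 1: Compute signed measure on each set:
  Set 1: -7.76 * 2.82 = -21.8832
  Set 2: -4.98 * 1.14 = -5.6772
  Set 3: -2.6 * 3.19 = -8.294
  Set 4: 7.79 * 1.39 = 10.8281
  Set 5: -7.3 * 1.35 = -9.855
  Set 6: 6.15 * 3.29 = 20.2335
  Set 7: 1.08 * 3.15 = 3.402
Step 2: Total signed measure = (-21.8832) + (-5.6772) + (-8.294) + (10.8281) + (-9.855) + (20.2335) + (3.402)
     = -11.2458
Step 3: Positive part mu+(X) = sum of positive contributions = 34.4636
Step 4: Negative part mu-(X) = |sum of negative contributions| = 45.7094


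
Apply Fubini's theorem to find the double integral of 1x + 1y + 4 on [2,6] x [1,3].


By Fubini, integrate in x first, then y.
Step 1: Fix y, integrate over x in [2,6]:
  integral(1x + 1y + 4, x=2..6)
  = 1*(6^2 - 2^2)/2 + (1y + 4)*(6 - 2)
  = 16 + (1y + 4)*4
  = 16 + 4y + 16
  = 32 + 4y
Step 2: Integrate over y in [1,3]:
  integral(32 + 4y, y=1..3)
  = 32*2 + 4*(3^2 - 1^2)/2
  = 64 + 16
  = 80


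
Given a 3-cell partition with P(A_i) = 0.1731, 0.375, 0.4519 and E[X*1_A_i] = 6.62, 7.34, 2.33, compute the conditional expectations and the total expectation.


For each cell A_i: E[X|A_i] = E[X*1_A_i] / P(A_i)
Step 1: E[X|A_1] = 6.62 / 0.1731 = 38.24379
Step 2: E[X|A_2] = 7.34 / 0.375 = 19.573333
Step 3: E[X|A_3] = 2.33 / 0.4519 = 5.156008
Verification: E[X] = sum E[X*1_A_i] = 6.62 + 7.34 + 2.33 = 16.29


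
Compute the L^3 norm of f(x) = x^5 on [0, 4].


Step 1: ||f||_3 = (integral_0^4 |x^5|^3 dx)^(1/3)
     = (integral_0^4 x^15 dx)^(1/3)
Step 2: integral_0^4 x^15 dx = [x^16/(16)] from 0 to 4 = 4^16/16
     = 4294967296/16 = 2.684355e+08
Step 3: ||f||_3 = (2.684355e+08)^(1/3) = 645.079578


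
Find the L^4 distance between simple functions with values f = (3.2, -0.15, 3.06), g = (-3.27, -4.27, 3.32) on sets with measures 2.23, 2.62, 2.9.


Step 1: Compute differences f_i - g_i:
  3.2 - -3.27 = 6.47
  -0.15 - -4.27 = 4.12
  3.06 - 3.32 = -0.26
Step 2: Compute |diff|^4 * measure for each set:
  |6.47|^4 * 2.23 = 1752.334949 * 2.23 = 3907.706936
  |4.12|^4 * 2.62 = 288.130255 * 2.62 = 754.901269
  |-0.26|^4 * 2.9 = 0.00457 * 2.9 = 0.013252
Step 3: Sum = 4662.621457
Step 4: ||f-g||_4 = (4662.621457)^(1/4) = 8.263376


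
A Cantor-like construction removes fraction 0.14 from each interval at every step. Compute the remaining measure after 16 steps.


Step 1: At each step, fraction remaining = 1 - 0.14 = 0.86
Step 2: After 16 steps, measure = (0.86)^16
Result = 0.089531


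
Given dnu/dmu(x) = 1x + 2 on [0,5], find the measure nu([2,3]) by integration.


nu(A) = integral_A (dnu/dmu) dmu = integral_2^3 (1x + 2) dx
Step 1: Antiderivative F(x) = (1/2)x^2 + 2x
Step 2: F(3) = (1/2)*3^2 + 2*3 = 4.5 + 6 = 10.5
Step 3: F(2) = (1/2)*2^2 + 2*2 = 2 + 4 = 6
Step 4: nu([2,3]) = F(3) - F(2) = 10.5 - 6 = 4.5


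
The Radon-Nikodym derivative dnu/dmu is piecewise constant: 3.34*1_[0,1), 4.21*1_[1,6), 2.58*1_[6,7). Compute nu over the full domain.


Integrate each piece of the Radon-Nikodym derivative:
Step 1: integral_0^1 3.34 dx = 3.34*(1-0) = 3.34*1 = 3.34
Step 2: integral_1^6 4.21 dx = 4.21*(6-1) = 4.21*5 = 21.05
Step 3: integral_6^7 2.58 dx = 2.58*(7-6) = 2.58*1 = 2.58
Total: 3.34 + 21.05 + 2.58 = 26.97


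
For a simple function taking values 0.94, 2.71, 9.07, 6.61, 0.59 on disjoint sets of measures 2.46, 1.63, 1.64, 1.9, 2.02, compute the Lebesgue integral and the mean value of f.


Step 1: Integral = sum(value_i * measure_i)
= 0.94*2.46 + 2.71*1.63 + 9.07*1.64 + 6.61*1.9 + 0.59*2.02
= 2.3124 + 4.4173 + 14.8748 + 12.559 + 1.1918
= 35.3553
Step 2: Total measure of domain = 2.46 + 1.63 + 1.64 + 1.9 + 2.02 = 9.65
Step 3: Average value = 35.3553 / 9.65 = 3.663762


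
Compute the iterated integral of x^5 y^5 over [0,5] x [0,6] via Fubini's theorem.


By Fubini's theorem, the double integral factors as a product of single integrals:
Step 1: integral_0^5 x^5 dx = [x^6/6] from 0 to 5
     = 5^6/6 = 2604.166667
Step 2: integral_0^6 y^5 dy = [y^6/6] from 0 to 6
     = 6^6/6 = 7776
Step 3: Double integral = 2604.166667 * 7776 = 2.025000e+07


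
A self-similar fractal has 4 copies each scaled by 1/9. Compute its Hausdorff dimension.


For a self-similar set with N copies scaled by 1/r:
dim_H = log(N)/log(r) = log(4)/log(9)
= 1.386294/2.197225
= 0.63093


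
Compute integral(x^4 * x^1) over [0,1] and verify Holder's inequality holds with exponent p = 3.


Step 1: Exact integral of f*g = integral(x^5, 0, 1) = 1/6
     = 0.166667
Step 2: Holder bound with p=3, q=1.5:
  ||f||_p = (integral x^12 dx)^(1/3) = (1/13)^(1/3) = 0.42529
  ||g||_q = (integral x^1.5 dx)^(1/1.5) = (1/2.5)^(1/1.5) = 0.542884
Step 3: Holder bound = ||f||_p * ||g||_q = 0.42529 * 0.542884 = 0.230883
Verification: 0.166667 <= 0.230883 (Holder holds)


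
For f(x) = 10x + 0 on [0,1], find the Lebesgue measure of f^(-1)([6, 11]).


f^(-1)([6, 11]) = {x : 6 <= 10x + 0 <= 11}
Solving: (6 - 0)/10 <= x <= (11 - 0)/10
= [0.6, 1.1]
Intersecting with [0,1]: [0.6, 1]
Measure = 1 - 0.6 = 0.4


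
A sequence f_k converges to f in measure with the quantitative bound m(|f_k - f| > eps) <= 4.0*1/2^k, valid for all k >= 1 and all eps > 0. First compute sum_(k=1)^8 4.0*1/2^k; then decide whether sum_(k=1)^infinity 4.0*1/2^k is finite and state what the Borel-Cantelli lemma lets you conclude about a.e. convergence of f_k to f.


Step 1: List the terms 4.0*1/2^k for k = 1 to 8:
  k=1: 2
  k=2: 1
  k=3: 0.5
  k=4: 0.25
  k=5: 0.125
  k=6: 0.0625
  k=7: 0.03125
  k=8: 0.015625
Step 2: Partial sum = 2 + 1 + 0.5 + 0.25 + 0.125 + 0.0625 + 0.03125 + 0.015625
     = 3.984375
Step 3: The full series sum_(k>=1) 4.0*1/2^k converges (geometric series with ratio 1/2 < 1; a constant multiple of a convergent series converges).
Step 4: Fix eps > 0. Since sum_k m(|f_k - f| > eps) < infinity, the Borel-Cantelli lemma gives
        m(limsup_k {|f_k - f| > eps}) = 0, i.e. for a.e. x, |f_k(x) - f(x)| <= eps for all large k.
        Applying this with eps = 1/j for j = 1, 2, ... and intersecting the countably many full-measure sets,
        for a.e. x we get limsup_k |f_k(x) - f(x)| <= 1/j for every j, hence f_k -> f almost everywhere.
Conclusion: series converges; Borel-Cantelli yields f_k -> f a.e.


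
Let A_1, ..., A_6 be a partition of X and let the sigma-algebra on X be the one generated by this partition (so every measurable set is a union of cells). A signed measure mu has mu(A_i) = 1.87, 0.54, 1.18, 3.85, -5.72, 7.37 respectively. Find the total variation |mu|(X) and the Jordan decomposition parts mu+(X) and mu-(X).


Step 1: Every measurable set is a union of atoms (the cells / points), so a Hahn decomposition is
  obtained by grouping atoms by sign: P = union of atoms with mu > 0, N = union of the remaining atoms.
  Atoms in P (indices): 1, 2, 3, 4, 6;  atoms in N (indices): 5
  Positive values: 1.87, 0.54, 1.18, 3.85, 7.37
  Negative values: -5.72
Step 2: mu+(X) = mu(P) = sum of positive atom values = 14.81
Step 3: mu-(X) = -mu(N) = sum of |negative atom values| = 5.72
Step 4: |mu|(X) = mu+(X) + mu-(X) = 14.81 + 5.72 = 20.53


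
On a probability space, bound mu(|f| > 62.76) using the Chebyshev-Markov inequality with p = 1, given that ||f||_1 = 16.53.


Chebyshev/Markov inequality: mu(|f| > eps) <= (||f||_p / eps)^p
Step 1: ||f||_1 / eps = 16.53 / 62.76 = 0.263384
Step 2: Raise to power p = 1:
  (0.263384)^1 = 0.263384
Step 3: Therefore mu(|f| > 62.76) <= 0.263384


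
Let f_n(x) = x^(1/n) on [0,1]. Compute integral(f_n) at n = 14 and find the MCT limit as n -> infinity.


At n = 14: f_14(x) = x^(1/14).
Step 1: integral(x^(1/14), 0, 1) = [x^(1/14+1) / (1/14+1)] from 0 to 1
     = 1 / (1/14 + 1) = 1 / ((14+1)/14) = 14/(14+1)
     = 14/15 = 0.933333
Step 2: As n -> infinity, f_n(x) = x^(1/n) -> 1 for x in (0,1], and f_n is increasing in n.
By MCT, lim_n integral(f_n) = integral(lim_n f_n) = integral(1, 0, 1) = 1.
Step 3: Verify convergence: 14/15 = 0.933333 -> 1


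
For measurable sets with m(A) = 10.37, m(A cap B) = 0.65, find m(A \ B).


m(A \ B) = m(A) - m(A n B)
= 10.37 - 0.65
= 9.72


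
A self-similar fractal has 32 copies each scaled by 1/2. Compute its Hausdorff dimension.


For a self-similar set with N copies scaled by 1/r:
dim_H = log(N)/log(r) = log(32)/log(2)
= 3.465736/0.693147
= 5


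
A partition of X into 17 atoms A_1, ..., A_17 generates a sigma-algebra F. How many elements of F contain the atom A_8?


Each element of F is a union of some subset S of the 17 atoms.
The element contains A_8 iff A_8 is in S.
So we count subsets S of {A_1,...,A_17} with A_8 in S: choose freely among the other 16 atoms.
Count = 2^(17-1) = 2^16 = 65536.


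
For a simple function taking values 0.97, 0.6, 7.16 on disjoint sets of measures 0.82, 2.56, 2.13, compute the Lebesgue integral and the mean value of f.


Step 1: Integral = sum(value_i * measure_i)
= 0.97*0.82 + 0.6*2.56 + 7.16*2.13
= 0.7954 + 1.536 + 15.2508
= 17.5822
Step 2: Total measure of domain = 0.82 + 2.56 + 2.13 = 5.51
Step 3: Average value = 17.5822 / 5.51 = 3.190962


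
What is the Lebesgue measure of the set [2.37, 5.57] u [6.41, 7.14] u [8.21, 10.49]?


For pairwise disjoint intervals, m(union) = sum of lengths.
= (5.57 - 2.37) + (7.14 - 6.41) + (10.49 - 8.21)
= 3.2 + 0.73 + 2.28
= 6.21


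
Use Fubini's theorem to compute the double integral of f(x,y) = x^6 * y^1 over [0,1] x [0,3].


By Fubini's theorem, the double integral factors as a product of single integrals:
Step 1: integral_0^1 x^6 dx = [x^7/7] from 0 to 1
     = 1^7/7 = 0.142857
Step 2: integral_0^3 y^1 dy = [y^2/2] from 0 to 3
     = 3^2/2 = 4.5
Step 3: Double integral = 0.142857 * 4.5 = 0.642857


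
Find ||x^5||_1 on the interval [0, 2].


Step 1: ||f||_1 = (integral_0^2 |x^5|^1 dx)^(1/1)
     = (integral_0^2 x^5 dx)^(1/1)
Step 2: integral_0^2 x^5 dx = [x^6/(6)] from 0 to 2 = 2^6/6
     = 64/6 = 10.666667
Step 3: ||f||_1 = (10.666667)^(1/1) = 10.666667


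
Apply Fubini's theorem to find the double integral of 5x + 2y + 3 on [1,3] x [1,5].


By Fubini, integrate in x first, then y.
Step 1: Fix y, integrate over x in [1,3]:
  integral(5x + 2y + 3, x=1..3)
  = 5*(3^2 - 1^2)/2 + (2y + 3)*(3 - 1)
  = 20 + (2y + 3)*2
  = 20 + 4y + 6
  = 26 + 4y
Step 2: Integrate over y in [1,5]:
  integral(26 + 4y, y=1..5)
  = 26*4 + 4*(5^2 - 1^2)/2
  = 104 + 48
  = 152


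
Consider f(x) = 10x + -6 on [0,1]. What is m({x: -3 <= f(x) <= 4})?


f^(-1)([-3, 4]) = {x : -3 <= 10x + -6 <= 4}
Solving: (-3 - -6)/10 <= x <= (4 - -6)/10
= [0.3, 1]
Intersecting with [0,1]: [0.3, 1]
Measure = 1 - 0.3 = 0.7


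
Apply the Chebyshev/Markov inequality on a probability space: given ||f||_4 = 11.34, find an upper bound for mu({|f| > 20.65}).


Chebyshev/Markov inequality: mu(|f| > eps) <= (||f||_p / eps)^p
Step 1: ||f||_4 / eps = 11.34 / 20.65 = 0.549153
Step 2: Raise to power p = 4:
  (0.549153)^4 = 0.090944
Step 3: Therefore mu(|f| > 20.65) <= 0.090944


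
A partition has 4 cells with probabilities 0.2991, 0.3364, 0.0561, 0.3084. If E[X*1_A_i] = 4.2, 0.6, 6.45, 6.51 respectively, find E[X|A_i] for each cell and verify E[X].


For each cell A_i: E[X|A_i] = E[X*1_A_i] / P(A_i)
Step 1: E[X|A_1] = 4.2 / 0.2991 = 14.042126
Step 2: E[X|A_2] = 0.6 / 0.3364 = 1.783591
Step 3: E[X|A_3] = 6.45 / 0.0561 = 114.973262
Step 4: E[X|A_4] = 6.51 / 0.3084 = 21.108949
Verification: E[X] = sum E[X*1_A_i] = 4.2 + 0.6 + 6.45 + 6.51 = 17.76


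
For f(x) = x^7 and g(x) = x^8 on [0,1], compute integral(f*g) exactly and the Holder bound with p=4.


Step 1: Exact integral of f*g = integral(x^15, 0, 1) = 1/16
     = 0.0625
Step 2: Holder bound with p=4, q=1.333333:
  ||f||_p = (integral x^28 dx)^(1/4) = (1/29)^(1/4) = 0.430924
  ||g||_q = (integral x^10.666667 dx)^(1/1.333333) = (1/11.666667)^(1/1.333333) = 0.158413
Step 3: Holder bound = ||f||_p * ||g||_q = 0.430924 * 0.158413 = 0.068264
Verification: 0.0625 <= 0.068264 (Holder holds)


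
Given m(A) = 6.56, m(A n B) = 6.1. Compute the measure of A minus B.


m(A \ B) = m(A) - m(A n B)
= 6.56 - 6.1
= 0.46


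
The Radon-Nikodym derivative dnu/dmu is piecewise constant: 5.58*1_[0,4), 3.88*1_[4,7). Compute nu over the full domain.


Integrate each piece of the Radon-Nikodym derivative:
Step 1: integral_0^4 5.58 dx = 5.58*(4-0) = 5.58*4 = 22.32
Step 2: integral_4^7 3.88 dx = 3.88*(7-4) = 3.88*3 = 11.64
Total: 22.32 + 11.64 = 33.96


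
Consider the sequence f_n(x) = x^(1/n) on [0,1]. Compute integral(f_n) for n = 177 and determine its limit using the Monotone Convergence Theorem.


At n = 177: f_177(x) = x^(1/177).
Step 1: integral(x^(1/177), 0, 1) = [x^(1/177+1) / (1/177+1)] from 0 to 1
     = 1 / (1/177 + 1) = 1 / ((177+1)/177) = 177/(177+1)
     = 177/178 = 0.994382
Step 2: As n -> infinity, f_n(x) = x^(1/n) -> 1 for x in (0,1], and f_n is increasing in n.
By MCT, lim_n integral(f_n) = integral(lim_n f_n) = integral(1, 0, 1) = 1.
Step 3: Verify convergence: 177/178 = 0.994382 -> 1


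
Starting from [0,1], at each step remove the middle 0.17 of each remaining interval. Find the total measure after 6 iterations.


Step 1: At each step, fraction remaining = 1 - 0.17 = 0.83
Step 2: After 6 steps, measure = (0.83)^6
Step 3: Computing the power step by step:
  After step 1: 0.83
  After step 2: 0.6889
  After step 3: 0.571787
  After step 4: 0.474583
  After step 5: 0.393904
  ...
Result = 0.32694


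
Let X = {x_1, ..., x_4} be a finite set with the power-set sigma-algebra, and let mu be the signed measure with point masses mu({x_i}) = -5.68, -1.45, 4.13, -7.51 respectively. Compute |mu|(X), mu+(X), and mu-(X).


Step 1: Every measurable set is a union of atoms (the cells / points), so a Hahn decomposition is
  obtained by grouping atoms by sign: P = union of atoms with mu > 0, N = union of the remaining atoms.
  Atoms in P (indices): 3;  atoms in N (indices): 1, 2, 4
  Positive values: 4.13
  Negative values: -5.68, -1.45, -7.51
Step 2: mu+(X) = mu(P) = sum of positive atom values = 4.13
Step 3: mu-(X) = -mu(N) = sum of |negative atom values| = 14.64
Step 4: |mu|(X) = mu+(X) + mu-(X) = 4.13 + 14.64 = 18.77


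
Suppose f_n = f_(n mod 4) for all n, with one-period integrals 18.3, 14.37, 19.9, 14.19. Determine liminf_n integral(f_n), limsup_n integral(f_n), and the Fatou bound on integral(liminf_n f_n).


The sequence (integral(f_n)) is periodic with period 4, repeating the values 18.3, 14.37, 19.9, 14.19 indefinitely.
Step 1: For a periodic sequence, every tail (a_m, a_(m+1), ...) contains all 4 period values infinitely often.
Step 2: Hence inf of every tail = min of the period values = min(18.3, 14.37, 19.9, 14.19) = 14.19.
        liminf_n integral(f_n) = sup over m of (inf of tail from m) = 14.19.
Step 3: Similarly sup of every tail = max of the period values = 19.9.
        limsup_n integral(f_n) = 19.9.
Step 4: Fatou's lemma: integral(liminf_n f_n) <= liminf_n integral(f_n) = 14.19.
        So the integral of the pointwise liminf is at most 14.19.


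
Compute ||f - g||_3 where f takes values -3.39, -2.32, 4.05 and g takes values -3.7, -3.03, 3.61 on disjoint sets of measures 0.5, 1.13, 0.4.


Step 1: Compute differences f_i - g_i:
  -3.39 - -3.7 = 0.31
  -2.32 - -3.03 = 0.71
  4.05 - 3.61 = 0.44
Step 2: Compute |diff|^3 * measure for each set:
  |0.31|^3 * 0.5 = 0.029791 * 0.5 = 0.014896
  |0.71|^3 * 1.13 = 0.357911 * 1.13 = 0.404439
  |0.44|^3 * 0.4 = 0.085184 * 0.4 = 0.034074
Step 3: Sum = 0.453409
Step 4: ||f-g||_3 = (0.453409)^(1/3) = 0.768239


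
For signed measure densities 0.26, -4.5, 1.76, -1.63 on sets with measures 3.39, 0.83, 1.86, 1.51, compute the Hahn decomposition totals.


Step 1: Compute signed measure on each set:
  Set 1: 0.26 * 3.39 = 0.8814
  Set 2: -4.5 * 0.83 = -3.735
  Set 3: 1.76 * 1.86 = 3.2736
  Set 4: -1.63 * 1.51 = -2.4613
Step 2: Total signed measure = (0.8814) + (-3.735) + (3.2736) + (-2.4613)
     = -2.0413
Step 3: Positive part mu+(X) = sum of positive contributions = 4.155
Step 4: Negative part mu-(X) = |sum of negative contributions| = 6.1963
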